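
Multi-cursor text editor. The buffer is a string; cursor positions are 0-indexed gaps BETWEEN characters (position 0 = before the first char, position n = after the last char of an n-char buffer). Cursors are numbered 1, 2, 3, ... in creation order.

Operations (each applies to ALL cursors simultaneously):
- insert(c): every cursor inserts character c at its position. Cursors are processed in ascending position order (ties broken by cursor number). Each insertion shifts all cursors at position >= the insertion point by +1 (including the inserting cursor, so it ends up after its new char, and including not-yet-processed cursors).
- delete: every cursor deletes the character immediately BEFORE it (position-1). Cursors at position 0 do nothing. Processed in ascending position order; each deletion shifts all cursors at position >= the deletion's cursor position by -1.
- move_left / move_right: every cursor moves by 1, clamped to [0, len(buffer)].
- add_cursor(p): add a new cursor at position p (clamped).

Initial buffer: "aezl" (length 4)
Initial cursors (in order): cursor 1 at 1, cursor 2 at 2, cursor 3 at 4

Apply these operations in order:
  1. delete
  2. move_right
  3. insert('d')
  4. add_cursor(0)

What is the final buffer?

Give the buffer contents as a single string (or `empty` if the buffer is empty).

After op 1 (delete): buffer="z" (len 1), cursors c1@0 c2@0 c3@1, authorship .
After op 2 (move_right): buffer="z" (len 1), cursors c1@1 c2@1 c3@1, authorship .
After op 3 (insert('d')): buffer="zddd" (len 4), cursors c1@4 c2@4 c3@4, authorship .123
After op 4 (add_cursor(0)): buffer="zddd" (len 4), cursors c4@0 c1@4 c2@4 c3@4, authorship .123

Answer: zddd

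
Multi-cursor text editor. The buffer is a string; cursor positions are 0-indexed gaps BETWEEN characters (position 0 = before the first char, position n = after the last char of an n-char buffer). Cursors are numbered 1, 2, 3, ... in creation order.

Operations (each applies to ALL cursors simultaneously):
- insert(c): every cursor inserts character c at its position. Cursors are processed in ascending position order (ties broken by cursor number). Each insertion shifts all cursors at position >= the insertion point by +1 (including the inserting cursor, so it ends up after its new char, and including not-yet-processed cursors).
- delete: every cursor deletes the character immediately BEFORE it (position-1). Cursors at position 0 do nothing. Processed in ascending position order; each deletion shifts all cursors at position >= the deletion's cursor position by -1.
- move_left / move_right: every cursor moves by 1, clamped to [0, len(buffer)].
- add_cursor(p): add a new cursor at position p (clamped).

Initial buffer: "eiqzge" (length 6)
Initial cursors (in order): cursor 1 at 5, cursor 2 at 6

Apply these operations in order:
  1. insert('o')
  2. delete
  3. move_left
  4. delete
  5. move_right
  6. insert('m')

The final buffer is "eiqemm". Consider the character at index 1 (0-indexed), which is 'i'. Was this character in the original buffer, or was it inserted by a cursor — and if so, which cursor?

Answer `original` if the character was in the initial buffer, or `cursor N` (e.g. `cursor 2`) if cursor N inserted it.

Answer: original

Derivation:
After op 1 (insert('o')): buffer="eiqzgoeo" (len 8), cursors c1@6 c2@8, authorship .....1.2
After op 2 (delete): buffer="eiqzge" (len 6), cursors c1@5 c2@6, authorship ......
After op 3 (move_left): buffer="eiqzge" (len 6), cursors c1@4 c2@5, authorship ......
After op 4 (delete): buffer="eiqe" (len 4), cursors c1@3 c2@3, authorship ....
After op 5 (move_right): buffer="eiqe" (len 4), cursors c1@4 c2@4, authorship ....
After op 6 (insert('m')): buffer="eiqemm" (len 6), cursors c1@6 c2@6, authorship ....12
Authorship (.=original, N=cursor N): . . . . 1 2
Index 1: author = original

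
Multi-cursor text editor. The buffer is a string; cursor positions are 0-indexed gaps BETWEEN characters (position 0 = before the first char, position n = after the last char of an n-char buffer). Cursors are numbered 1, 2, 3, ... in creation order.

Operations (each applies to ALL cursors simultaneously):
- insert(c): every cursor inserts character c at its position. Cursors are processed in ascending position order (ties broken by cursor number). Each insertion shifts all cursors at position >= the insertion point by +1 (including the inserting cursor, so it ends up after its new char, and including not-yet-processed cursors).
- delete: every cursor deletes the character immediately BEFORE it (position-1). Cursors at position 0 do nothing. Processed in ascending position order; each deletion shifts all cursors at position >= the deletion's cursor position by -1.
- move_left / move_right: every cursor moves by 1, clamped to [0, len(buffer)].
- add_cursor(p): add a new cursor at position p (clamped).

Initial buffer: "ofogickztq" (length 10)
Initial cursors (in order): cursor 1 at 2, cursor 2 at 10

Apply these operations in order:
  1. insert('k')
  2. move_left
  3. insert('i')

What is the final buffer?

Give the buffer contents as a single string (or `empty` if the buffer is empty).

Answer: ofikogickztqik

Derivation:
After op 1 (insert('k')): buffer="ofkogickztqk" (len 12), cursors c1@3 c2@12, authorship ..1........2
After op 2 (move_left): buffer="ofkogickztqk" (len 12), cursors c1@2 c2@11, authorship ..1........2
After op 3 (insert('i')): buffer="ofikogickztqik" (len 14), cursors c1@3 c2@13, authorship ..11........22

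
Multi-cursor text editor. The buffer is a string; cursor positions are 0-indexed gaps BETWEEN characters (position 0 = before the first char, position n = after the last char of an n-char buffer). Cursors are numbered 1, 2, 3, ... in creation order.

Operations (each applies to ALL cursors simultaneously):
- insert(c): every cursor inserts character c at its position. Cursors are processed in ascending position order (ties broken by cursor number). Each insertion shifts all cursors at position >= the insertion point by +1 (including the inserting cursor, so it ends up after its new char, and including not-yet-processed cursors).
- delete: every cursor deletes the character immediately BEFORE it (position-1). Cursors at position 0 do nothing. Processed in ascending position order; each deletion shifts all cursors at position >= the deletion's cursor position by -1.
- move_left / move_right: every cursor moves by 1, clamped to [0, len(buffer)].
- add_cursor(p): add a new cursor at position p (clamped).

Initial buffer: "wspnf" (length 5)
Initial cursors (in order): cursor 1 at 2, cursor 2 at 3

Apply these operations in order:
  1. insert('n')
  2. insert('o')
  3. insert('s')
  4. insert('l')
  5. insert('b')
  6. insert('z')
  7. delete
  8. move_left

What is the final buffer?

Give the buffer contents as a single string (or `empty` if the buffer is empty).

After op 1 (insert('n')): buffer="wsnpnnf" (len 7), cursors c1@3 c2@5, authorship ..1.2..
After op 2 (insert('o')): buffer="wsnopnonf" (len 9), cursors c1@4 c2@7, authorship ..11.22..
After op 3 (insert('s')): buffer="wsnospnosnf" (len 11), cursors c1@5 c2@9, authorship ..111.222..
After op 4 (insert('l')): buffer="wsnoslpnoslnf" (len 13), cursors c1@6 c2@11, authorship ..1111.2222..
After op 5 (insert('b')): buffer="wsnoslbpnoslbnf" (len 15), cursors c1@7 c2@13, authorship ..11111.22222..
After op 6 (insert('z')): buffer="wsnoslbzpnoslbznf" (len 17), cursors c1@8 c2@15, authorship ..111111.222222..
After op 7 (delete): buffer="wsnoslbpnoslbnf" (len 15), cursors c1@7 c2@13, authorship ..11111.22222..
After op 8 (move_left): buffer="wsnoslbpnoslbnf" (len 15), cursors c1@6 c2@12, authorship ..11111.22222..

Answer: wsnoslbpnoslbnf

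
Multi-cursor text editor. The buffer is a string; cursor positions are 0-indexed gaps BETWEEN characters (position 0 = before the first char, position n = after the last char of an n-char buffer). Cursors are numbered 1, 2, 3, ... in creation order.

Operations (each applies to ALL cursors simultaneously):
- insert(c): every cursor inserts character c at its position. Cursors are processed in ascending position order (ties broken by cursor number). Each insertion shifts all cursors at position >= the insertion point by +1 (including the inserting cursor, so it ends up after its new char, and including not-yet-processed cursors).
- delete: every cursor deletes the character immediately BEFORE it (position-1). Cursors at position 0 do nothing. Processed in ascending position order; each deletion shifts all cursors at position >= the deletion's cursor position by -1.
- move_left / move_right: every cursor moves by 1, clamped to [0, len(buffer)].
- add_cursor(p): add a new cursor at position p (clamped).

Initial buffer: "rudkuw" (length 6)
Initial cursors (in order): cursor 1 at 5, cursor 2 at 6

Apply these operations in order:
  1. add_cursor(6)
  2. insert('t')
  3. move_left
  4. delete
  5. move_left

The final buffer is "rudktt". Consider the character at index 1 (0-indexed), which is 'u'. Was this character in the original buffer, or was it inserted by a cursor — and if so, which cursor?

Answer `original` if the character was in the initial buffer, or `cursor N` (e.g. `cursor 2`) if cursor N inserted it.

Answer: original

Derivation:
After op 1 (add_cursor(6)): buffer="rudkuw" (len 6), cursors c1@5 c2@6 c3@6, authorship ......
After op 2 (insert('t')): buffer="rudkutwtt" (len 9), cursors c1@6 c2@9 c3@9, authorship .....1.23
After op 3 (move_left): buffer="rudkutwtt" (len 9), cursors c1@5 c2@8 c3@8, authorship .....1.23
After op 4 (delete): buffer="rudktt" (len 6), cursors c1@4 c2@5 c3@5, authorship ....13
After op 5 (move_left): buffer="rudktt" (len 6), cursors c1@3 c2@4 c3@4, authorship ....13
Authorship (.=original, N=cursor N): . . . . 1 3
Index 1: author = original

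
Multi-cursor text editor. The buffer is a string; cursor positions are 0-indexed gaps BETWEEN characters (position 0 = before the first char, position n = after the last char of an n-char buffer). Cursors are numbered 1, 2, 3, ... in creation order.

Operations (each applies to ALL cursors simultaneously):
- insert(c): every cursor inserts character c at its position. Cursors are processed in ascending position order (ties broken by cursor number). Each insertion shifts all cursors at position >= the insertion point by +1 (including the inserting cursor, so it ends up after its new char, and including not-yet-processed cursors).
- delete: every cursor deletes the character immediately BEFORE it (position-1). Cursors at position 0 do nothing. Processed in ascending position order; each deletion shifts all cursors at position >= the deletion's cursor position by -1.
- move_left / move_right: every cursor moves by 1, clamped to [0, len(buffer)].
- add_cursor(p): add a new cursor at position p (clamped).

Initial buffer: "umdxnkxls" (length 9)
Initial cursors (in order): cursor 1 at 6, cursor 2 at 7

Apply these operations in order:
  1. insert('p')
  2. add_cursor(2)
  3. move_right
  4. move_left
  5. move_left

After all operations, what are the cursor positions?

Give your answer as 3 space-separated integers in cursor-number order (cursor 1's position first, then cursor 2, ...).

Answer: 6 8 1

Derivation:
After op 1 (insert('p')): buffer="umdxnkpxpls" (len 11), cursors c1@7 c2@9, authorship ......1.2..
After op 2 (add_cursor(2)): buffer="umdxnkpxpls" (len 11), cursors c3@2 c1@7 c2@9, authorship ......1.2..
After op 3 (move_right): buffer="umdxnkpxpls" (len 11), cursors c3@3 c1@8 c2@10, authorship ......1.2..
After op 4 (move_left): buffer="umdxnkpxpls" (len 11), cursors c3@2 c1@7 c2@9, authorship ......1.2..
After op 5 (move_left): buffer="umdxnkpxpls" (len 11), cursors c3@1 c1@6 c2@8, authorship ......1.2..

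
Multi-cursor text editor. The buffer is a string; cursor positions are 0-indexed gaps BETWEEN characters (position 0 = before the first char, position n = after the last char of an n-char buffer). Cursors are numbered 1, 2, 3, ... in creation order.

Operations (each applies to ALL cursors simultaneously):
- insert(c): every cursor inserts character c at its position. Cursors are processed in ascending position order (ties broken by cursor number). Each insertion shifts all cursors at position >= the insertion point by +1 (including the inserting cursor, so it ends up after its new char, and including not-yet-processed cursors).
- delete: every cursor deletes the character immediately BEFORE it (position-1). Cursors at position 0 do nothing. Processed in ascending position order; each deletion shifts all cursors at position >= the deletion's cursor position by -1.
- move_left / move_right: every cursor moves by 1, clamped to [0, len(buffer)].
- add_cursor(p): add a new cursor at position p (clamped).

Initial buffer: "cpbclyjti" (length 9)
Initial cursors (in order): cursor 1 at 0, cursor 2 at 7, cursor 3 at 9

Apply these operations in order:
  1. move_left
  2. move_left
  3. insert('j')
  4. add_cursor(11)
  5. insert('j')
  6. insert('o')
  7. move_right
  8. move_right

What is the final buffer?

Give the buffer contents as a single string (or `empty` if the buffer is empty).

After op 1 (move_left): buffer="cpbclyjti" (len 9), cursors c1@0 c2@6 c3@8, authorship .........
After op 2 (move_left): buffer="cpbclyjti" (len 9), cursors c1@0 c2@5 c3@7, authorship .........
After op 3 (insert('j')): buffer="jcpbcljyjjti" (len 12), cursors c1@1 c2@7 c3@10, authorship 1.....2..3..
After op 4 (add_cursor(11)): buffer="jcpbcljyjjti" (len 12), cursors c1@1 c2@7 c3@10 c4@11, authorship 1.....2..3..
After op 5 (insert('j')): buffer="jjcpbcljjyjjjtji" (len 16), cursors c1@2 c2@9 c3@13 c4@15, authorship 11.....22..33.4.
After op 6 (insert('o')): buffer="jjocpbcljjoyjjjotjoi" (len 20), cursors c1@3 c2@11 c3@16 c4@19, authorship 111.....222..333.44.
After op 7 (move_right): buffer="jjocpbcljjoyjjjotjoi" (len 20), cursors c1@4 c2@12 c3@17 c4@20, authorship 111.....222..333.44.
After op 8 (move_right): buffer="jjocpbcljjoyjjjotjoi" (len 20), cursors c1@5 c2@13 c3@18 c4@20, authorship 111.....222..333.44.

Answer: jjocpbcljjoyjjjotjoi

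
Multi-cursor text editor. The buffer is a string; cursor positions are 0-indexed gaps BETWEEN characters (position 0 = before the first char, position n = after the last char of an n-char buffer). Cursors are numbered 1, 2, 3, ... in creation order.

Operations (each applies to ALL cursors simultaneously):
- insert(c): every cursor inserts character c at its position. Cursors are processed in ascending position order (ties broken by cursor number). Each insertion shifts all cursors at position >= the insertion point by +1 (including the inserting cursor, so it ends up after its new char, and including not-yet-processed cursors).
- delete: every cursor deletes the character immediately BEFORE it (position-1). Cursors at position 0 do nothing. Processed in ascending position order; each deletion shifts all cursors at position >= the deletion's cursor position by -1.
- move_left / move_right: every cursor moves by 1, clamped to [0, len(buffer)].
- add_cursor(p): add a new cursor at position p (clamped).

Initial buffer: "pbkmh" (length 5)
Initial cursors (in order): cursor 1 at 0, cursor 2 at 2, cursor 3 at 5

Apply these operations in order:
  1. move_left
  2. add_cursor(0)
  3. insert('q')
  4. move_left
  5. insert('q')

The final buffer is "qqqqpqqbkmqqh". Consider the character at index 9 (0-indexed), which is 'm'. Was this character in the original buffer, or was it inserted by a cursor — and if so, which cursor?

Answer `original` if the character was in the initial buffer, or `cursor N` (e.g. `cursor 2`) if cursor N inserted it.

Answer: original

Derivation:
After op 1 (move_left): buffer="pbkmh" (len 5), cursors c1@0 c2@1 c3@4, authorship .....
After op 2 (add_cursor(0)): buffer="pbkmh" (len 5), cursors c1@0 c4@0 c2@1 c3@4, authorship .....
After op 3 (insert('q')): buffer="qqpqbkmqh" (len 9), cursors c1@2 c4@2 c2@4 c3@8, authorship 14.2...3.
After op 4 (move_left): buffer="qqpqbkmqh" (len 9), cursors c1@1 c4@1 c2@3 c3@7, authorship 14.2...3.
After op 5 (insert('q')): buffer="qqqqpqqbkmqqh" (len 13), cursors c1@3 c4@3 c2@6 c3@11, authorship 1144.22...33.
Authorship (.=original, N=cursor N): 1 1 4 4 . 2 2 . . . 3 3 .
Index 9: author = original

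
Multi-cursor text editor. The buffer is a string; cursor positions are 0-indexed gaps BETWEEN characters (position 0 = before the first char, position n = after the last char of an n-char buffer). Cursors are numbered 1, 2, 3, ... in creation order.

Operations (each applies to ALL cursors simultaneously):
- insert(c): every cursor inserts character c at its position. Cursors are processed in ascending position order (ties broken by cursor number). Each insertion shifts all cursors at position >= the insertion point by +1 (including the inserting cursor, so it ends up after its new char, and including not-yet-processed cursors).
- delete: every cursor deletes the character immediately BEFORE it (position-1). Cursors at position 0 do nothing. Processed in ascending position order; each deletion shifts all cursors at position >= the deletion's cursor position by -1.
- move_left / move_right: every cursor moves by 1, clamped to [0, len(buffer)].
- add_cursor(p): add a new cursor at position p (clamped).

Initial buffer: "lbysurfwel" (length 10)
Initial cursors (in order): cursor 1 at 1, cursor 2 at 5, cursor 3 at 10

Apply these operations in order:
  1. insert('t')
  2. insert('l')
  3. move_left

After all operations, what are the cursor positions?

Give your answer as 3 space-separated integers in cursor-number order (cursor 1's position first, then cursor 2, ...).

Answer: 2 8 15

Derivation:
After op 1 (insert('t')): buffer="ltbysutrfwelt" (len 13), cursors c1@2 c2@7 c3@13, authorship .1....2.....3
After op 2 (insert('l')): buffer="ltlbysutlrfweltl" (len 16), cursors c1@3 c2@9 c3@16, authorship .11....22.....33
After op 3 (move_left): buffer="ltlbysutlrfweltl" (len 16), cursors c1@2 c2@8 c3@15, authorship .11....22.....33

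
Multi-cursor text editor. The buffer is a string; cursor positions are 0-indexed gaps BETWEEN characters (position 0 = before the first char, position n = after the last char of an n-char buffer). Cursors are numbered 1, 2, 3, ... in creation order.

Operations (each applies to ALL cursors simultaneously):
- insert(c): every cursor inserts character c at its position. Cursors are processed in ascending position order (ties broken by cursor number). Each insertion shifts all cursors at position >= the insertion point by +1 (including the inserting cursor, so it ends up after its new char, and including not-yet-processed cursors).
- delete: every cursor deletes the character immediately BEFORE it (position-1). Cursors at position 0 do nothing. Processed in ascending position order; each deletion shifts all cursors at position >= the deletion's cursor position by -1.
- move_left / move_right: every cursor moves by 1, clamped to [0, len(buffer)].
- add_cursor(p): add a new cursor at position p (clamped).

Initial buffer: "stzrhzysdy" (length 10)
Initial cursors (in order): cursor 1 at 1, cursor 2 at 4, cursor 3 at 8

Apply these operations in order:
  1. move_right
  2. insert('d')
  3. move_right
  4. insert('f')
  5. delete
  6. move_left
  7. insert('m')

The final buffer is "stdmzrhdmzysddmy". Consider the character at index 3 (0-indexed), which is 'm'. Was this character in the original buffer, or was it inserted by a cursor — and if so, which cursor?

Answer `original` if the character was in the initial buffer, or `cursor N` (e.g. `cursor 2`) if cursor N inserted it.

Answer: cursor 1

Derivation:
After op 1 (move_right): buffer="stzrhzysdy" (len 10), cursors c1@2 c2@5 c3@9, authorship ..........
After op 2 (insert('d')): buffer="stdzrhdzysddy" (len 13), cursors c1@3 c2@7 c3@12, authorship ..1...2....3.
After op 3 (move_right): buffer="stdzrhdzysddy" (len 13), cursors c1@4 c2@8 c3@13, authorship ..1...2....3.
After op 4 (insert('f')): buffer="stdzfrhdzfysddyf" (len 16), cursors c1@5 c2@10 c3@16, authorship ..1.1..2.2...3.3
After op 5 (delete): buffer="stdzrhdzysddy" (len 13), cursors c1@4 c2@8 c3@13, authorship ..1...2....3.
After op 6 (move_left): buffer="stdzrhdzysddy" (len 13), cursors c1@3 c2@7 c3@12, authorship ..1...2....3.
After op 7 (insert('m')): buffer="stdmzrhdmzysddmy" (len 16), cursors c1@4 c2@9 c3@15, authorship ..11...22....33.
Authorship (.=original, N=cursor N): . . 1 1 . . . 2 2 . . . . 3 3 .
Index 3: author = 1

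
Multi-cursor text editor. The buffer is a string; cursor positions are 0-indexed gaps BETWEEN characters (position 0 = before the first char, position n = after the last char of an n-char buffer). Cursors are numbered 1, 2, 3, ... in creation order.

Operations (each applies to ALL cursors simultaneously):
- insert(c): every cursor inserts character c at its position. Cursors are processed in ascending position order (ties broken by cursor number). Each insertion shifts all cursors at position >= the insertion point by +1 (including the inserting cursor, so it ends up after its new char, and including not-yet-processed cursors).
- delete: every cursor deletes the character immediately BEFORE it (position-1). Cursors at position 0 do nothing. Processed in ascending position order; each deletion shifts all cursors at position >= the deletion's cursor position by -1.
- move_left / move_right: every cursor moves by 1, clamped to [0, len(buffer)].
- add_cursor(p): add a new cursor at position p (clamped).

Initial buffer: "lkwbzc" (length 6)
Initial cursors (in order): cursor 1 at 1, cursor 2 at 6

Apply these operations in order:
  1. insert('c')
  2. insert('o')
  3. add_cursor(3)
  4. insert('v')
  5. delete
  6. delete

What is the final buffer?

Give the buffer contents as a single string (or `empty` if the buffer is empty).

After op 1 (insert('c')): buffer="lckwbzcc" (len 8), cursors c1@2 c2@8, authorship .1.....2
After op 2 (insert('o')): buffer="lcokwbzcco" (len 10), cursors c1@3 c2@10, authorship .11.....22
After op 3 (add_cursor(3)): buffer="lcokwbzcco" (len 10), cursors c1@3 c3@3 c2@10, authorship .11.....22
After op 4 (insert('v')): buffer="lcovvkwbzccov" (len 13), cursors c1@5 c3@5 c2@13, authorship .1113.....222
After op 5 (delete): buffer="lcokwbzcco" (len 10), cursors c1@3 c3@3 c2@10, authorship .11.....22
After op 6 (delete): buffer="lkwbzcc" (len 7), cursors c1@1 c3@1 c2@7, authorship ......2

Answer: lkwbzcc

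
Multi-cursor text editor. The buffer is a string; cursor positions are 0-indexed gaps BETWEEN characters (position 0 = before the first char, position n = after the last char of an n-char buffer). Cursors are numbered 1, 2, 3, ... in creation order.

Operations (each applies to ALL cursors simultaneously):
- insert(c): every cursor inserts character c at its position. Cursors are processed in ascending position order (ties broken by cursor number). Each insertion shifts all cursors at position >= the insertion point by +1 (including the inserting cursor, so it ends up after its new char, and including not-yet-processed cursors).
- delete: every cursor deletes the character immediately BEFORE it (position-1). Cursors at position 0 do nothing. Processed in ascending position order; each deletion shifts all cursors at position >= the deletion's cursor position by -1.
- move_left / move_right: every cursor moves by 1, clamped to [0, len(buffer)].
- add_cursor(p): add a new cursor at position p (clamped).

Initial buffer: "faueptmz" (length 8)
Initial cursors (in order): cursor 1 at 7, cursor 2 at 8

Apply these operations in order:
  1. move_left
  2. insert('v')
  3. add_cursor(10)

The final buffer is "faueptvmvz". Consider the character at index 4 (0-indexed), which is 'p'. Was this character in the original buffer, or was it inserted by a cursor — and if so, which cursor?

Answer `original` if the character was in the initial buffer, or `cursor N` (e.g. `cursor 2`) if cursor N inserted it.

Answer: original

Derivation:
After op 1 (move_left): buffer="faueptmz" (len 8), cursors c1@6 c2@7, authorship ........
After op 2 (insert('v')): buffer="faueptvmvz" (len 10), cursors c1@7 c2@9, authorship ......1.2.
After op 3 (add_cursor(10)): buffer="faueptvmvz" (len 10), cursors c1@7 c2@9 c3@10, authorship ......1.2.
Authorship (.=original, N=cursor N): . . . . . . 1 . 2 .
Index 4: author = original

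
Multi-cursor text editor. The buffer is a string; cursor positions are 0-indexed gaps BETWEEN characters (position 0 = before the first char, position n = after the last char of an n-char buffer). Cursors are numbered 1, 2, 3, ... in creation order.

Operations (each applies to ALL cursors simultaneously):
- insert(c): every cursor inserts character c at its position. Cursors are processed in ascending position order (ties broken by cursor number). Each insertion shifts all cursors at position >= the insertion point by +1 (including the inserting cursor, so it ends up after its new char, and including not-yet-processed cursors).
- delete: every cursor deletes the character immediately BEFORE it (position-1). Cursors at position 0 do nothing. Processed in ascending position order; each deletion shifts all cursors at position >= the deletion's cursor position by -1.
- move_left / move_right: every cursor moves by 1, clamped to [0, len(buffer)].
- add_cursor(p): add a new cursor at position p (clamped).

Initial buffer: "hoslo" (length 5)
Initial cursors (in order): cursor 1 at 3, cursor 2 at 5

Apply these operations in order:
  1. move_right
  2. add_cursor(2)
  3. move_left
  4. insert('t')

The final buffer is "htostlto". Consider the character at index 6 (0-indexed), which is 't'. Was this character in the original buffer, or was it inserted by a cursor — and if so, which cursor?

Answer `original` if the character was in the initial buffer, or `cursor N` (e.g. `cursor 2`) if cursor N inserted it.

After op 1 (move_right): buffer="hoslo" (len 5), cursors c1@4 c2@5, authorship .....
After op 2 (add_cursor(2)): buffer="hoslo" (len 5), cursors c3@2 c1@4 c2@5, authorship .....
After op 3 (move_left): buffer="hoslo" (len 5), cursors c3@1 c1@3 c2@4, authorship .....
After op 4 (insert('t')): buffer="htostlto" (len 8), cursors c3@2 c1@5 c2@7, authorship .3..1.2.
Authorship (.=original, N=cursor N): . 3 . . 1 . 2 .
Index 6: author = 2

Answer: cursor 2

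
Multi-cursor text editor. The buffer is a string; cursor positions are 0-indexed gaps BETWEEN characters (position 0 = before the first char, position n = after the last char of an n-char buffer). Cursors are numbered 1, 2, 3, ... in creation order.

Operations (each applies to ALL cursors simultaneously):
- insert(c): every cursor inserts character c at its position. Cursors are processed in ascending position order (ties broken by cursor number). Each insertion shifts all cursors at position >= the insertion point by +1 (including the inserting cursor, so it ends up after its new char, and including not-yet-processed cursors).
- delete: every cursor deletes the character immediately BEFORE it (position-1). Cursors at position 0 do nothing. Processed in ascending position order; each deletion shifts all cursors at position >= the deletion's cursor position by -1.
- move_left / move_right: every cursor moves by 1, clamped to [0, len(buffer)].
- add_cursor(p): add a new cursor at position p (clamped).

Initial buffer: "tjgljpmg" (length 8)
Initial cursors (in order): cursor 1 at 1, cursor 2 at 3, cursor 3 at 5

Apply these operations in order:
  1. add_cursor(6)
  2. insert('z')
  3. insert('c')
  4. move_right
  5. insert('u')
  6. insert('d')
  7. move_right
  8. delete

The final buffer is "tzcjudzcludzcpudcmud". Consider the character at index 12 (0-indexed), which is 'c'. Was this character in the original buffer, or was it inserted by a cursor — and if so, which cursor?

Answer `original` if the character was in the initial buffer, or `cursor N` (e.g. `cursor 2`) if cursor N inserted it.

Answer: cursor 3

Derivation:
After op 1 (add_cursor(6)): buffer="tjgljpmg" (len 8), cursors c1@1 c2@3 c3@5 c4@6, authorship ........
After op 2 (insert('z')): buffer="tzjgzljzpzmg" (len 12), cursors c1@2 c2@5 c3@8 c4@10, authorship .1..2..3.4..
After op 3 (insert('c')): buffer="tzcjgzcljzcpzcmg" (len 16), cursors c1@3 c2@7 c3@11 c4@14, authorship .11..22..33.44..
After op 4 (move_right): buffer="tzcjgzcljzcpzcmg" (len 16), cursors c1@4 c2@8 c3@12 c4@15, authorship .11..22..33.44..
After op 5 (insert('u')): buffer="tzcjugzclujzcpuzcmug" (len 20), cursors c1@5 c2@10 c3@15 c4@19, authorship .11.1.22.2.33.344.4.
After op 6 (insert('d')): buffer="tzcjudgzcludjzcpudzcmudg" (len 24), cursors c1@6 c2@12 c3@18 c4@23, authorship .11.11.22.22.33.3344.44.
After op 7 (move_right): buffer="tzcjudgzcludjzcpudzcmudg" (len 24), cursors c1@7 c2@13 c3@19 c4@24, authorship .11.11.22.22.33.3344.44.
After op 8 (delete): buffer="tzcjudzcludzcpudcmud" (len 20), cursors c1@6 c2@11 c3@16 c4@20, authorship .11.1122.2233.334.44
Authorship (.=original, N=cursor N): . 1 1 . 1 1 2 2 . 2 2 3 3 . 3 3 4 . 4 4
Index 12: author = 3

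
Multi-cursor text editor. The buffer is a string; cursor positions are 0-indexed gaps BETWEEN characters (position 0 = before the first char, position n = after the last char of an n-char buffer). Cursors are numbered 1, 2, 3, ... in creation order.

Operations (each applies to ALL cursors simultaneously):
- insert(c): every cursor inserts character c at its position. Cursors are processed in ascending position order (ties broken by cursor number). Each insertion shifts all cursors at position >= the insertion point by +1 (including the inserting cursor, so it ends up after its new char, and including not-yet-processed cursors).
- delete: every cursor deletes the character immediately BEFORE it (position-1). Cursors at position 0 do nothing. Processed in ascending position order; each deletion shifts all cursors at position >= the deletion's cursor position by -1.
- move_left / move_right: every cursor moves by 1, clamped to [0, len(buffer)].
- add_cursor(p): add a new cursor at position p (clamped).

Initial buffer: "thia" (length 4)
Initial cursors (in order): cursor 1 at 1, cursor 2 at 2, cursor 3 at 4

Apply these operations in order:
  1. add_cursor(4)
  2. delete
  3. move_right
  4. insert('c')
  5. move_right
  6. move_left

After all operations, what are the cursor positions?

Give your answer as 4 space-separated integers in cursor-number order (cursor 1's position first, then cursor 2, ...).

After op 1 (add_cursor(4)): buffer="thia" (len 4), cursors c1@1 c2@2 c3@4 c4@4, authorship ....
After op 2 (delete): buffer="" (len 0), cursors c1@0 c2@0 c3@0 c4@0, authorship 
After op 3 (move_right): buffer="" (len 0), cursors c1@0 c2@0 c3@0 c4@0, authorship 
After op 4 (insert('c')): buffer="cccc" (len 4), cursors c1@4 c2@4 c3@4 c4@4, authorship 1234
After op 5 (move_right): buffer="cccc" (len 4), cursors c1@4 c2@4 c3@4 c4@4, authorship 1234
After op 6 (move_left): buffer="cccc" (len 4), cursors c1@3 c2@3 c3@3 c4@3, authorship 1234

Answer: 3 3 3 3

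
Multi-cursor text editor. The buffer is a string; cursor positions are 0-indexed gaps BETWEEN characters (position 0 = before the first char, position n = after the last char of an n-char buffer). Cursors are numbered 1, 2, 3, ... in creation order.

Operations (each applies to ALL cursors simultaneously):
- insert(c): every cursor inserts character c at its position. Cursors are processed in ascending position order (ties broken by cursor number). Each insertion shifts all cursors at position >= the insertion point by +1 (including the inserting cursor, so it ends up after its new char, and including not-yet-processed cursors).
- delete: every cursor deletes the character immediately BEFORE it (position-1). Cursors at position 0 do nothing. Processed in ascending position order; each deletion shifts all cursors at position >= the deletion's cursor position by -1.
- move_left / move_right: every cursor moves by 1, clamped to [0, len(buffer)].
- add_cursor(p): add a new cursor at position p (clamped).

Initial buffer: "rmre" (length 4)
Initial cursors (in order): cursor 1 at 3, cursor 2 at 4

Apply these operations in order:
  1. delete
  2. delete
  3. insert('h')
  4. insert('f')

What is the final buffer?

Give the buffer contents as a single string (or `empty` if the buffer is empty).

Answer: hhff

Derivation:
After op 1 (delete): buffer="rm" (len 2), cursors c1@2 c2@2, authorship ..
After op 2 (delete): buffer="" (len 0), cursors c1@0 c2@0, authorship 
After op 3 (insert('h')): buffer="hh" (len 2), cursors c1@2 c2@2, authorship 12
After op 4 (insert('f')): buffer="hhff" (len 4), cursors c1@4 c2@4, authorship 1212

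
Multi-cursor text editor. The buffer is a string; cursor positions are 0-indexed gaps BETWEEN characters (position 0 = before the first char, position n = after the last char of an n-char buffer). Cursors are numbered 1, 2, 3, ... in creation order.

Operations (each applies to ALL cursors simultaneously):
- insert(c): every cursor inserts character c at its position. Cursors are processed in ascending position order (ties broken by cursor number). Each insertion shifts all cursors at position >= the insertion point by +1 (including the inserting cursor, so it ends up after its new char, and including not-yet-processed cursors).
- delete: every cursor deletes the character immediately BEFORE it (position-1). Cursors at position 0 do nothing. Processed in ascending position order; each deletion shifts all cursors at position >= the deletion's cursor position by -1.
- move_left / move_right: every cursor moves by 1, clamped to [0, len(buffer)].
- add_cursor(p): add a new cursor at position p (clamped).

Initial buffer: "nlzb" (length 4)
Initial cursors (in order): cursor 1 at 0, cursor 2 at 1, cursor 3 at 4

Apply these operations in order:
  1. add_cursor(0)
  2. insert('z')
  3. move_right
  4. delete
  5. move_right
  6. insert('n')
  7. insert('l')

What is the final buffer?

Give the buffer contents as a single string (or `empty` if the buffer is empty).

Answer: zznnllznlbnl

Derivation:
After op 1 (add_cursor(0)): buffer="nlzb" (len 4), cursors c1@0 c4@0 c2@1 c3@4, authorship ....
After op 2 (insert('z')): buffer="zznzlzbz" (len 8), cursors c1@2 c4@2 c2@4 c3@8, authorship 14.2...3
After op 3 (move_right): buffer="zznzlzbz" (len 8), cursors c1@3 c4@3 c2@5 c3@8, authorship 14.2...3
After op 4 (delete): buffer="zzzb" (len 4), cursors c1@1 c4@1 c2@2 c3@4, authorship 12..
After op 5 (move_right): buffer="zzzb" (len 4), cursors c1@2 c4@2 c2@3 c3@4, authorship 12..
After op 6 (insert('n')): buffer="zznnznbn" (len 8), cursors c1@4 c4@4 c2@6 c3@8, authorship 1214.2.3
After op 7 (insert('l')): buffer="zznnllznlbnl" (len 12), cursors c1@6 c4@6 c2@9 c3@12, authorship 121414.22.33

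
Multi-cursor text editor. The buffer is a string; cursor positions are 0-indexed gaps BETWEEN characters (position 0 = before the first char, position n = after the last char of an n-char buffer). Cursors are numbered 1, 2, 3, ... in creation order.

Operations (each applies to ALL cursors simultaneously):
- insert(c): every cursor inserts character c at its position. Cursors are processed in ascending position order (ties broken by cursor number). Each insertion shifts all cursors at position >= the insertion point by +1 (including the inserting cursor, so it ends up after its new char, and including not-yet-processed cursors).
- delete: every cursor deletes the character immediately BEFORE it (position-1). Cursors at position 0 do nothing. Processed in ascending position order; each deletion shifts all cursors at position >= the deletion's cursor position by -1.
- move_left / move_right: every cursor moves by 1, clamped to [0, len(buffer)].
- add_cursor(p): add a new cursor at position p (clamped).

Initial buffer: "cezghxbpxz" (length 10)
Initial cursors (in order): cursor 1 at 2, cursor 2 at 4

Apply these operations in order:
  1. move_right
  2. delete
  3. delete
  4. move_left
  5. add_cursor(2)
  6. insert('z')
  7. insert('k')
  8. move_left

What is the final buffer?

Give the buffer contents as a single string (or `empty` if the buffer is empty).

After op 1 (move_right): buffer="cezghxbpxz" (len 10), cursors c1@3 c2@5, authorship ..........
After op 2 (delete): buffer="cegxbpxz" (len 8), cursors c1@2 c2@3, authorship ........
After op 3 (delete): buffer="cxbpxz" (len 6), cursors c1@1 c2@1, authorship ......
After op 4 (move_left): buffer="cxbpxz" (len 6), cursors c1@0 c2@0, authorship ......
After op 5 (add_cursor(2)): buffer="cxbpxz" (len 6), cursors c1@0 c2@0 c3@2, authorship ......
After op 6 (insert('z')): buffer="zzcxzbpxz" (len 9), cursors c1@2 c2@2 c3@5, authorship 12..3....
After op 7 (insert('k')): buffer="zzkkcxzkbpxz" (len 12), cursors c1@4 c2@4 c3@8, authorship 1212..33....
After op 8 (move_left): buffer="zzkkcxzkbpxz" (len 12), cursors c1@3 c2@3 c3@7, authorship 1212..33....

Answer: zzkkcxzkbpxz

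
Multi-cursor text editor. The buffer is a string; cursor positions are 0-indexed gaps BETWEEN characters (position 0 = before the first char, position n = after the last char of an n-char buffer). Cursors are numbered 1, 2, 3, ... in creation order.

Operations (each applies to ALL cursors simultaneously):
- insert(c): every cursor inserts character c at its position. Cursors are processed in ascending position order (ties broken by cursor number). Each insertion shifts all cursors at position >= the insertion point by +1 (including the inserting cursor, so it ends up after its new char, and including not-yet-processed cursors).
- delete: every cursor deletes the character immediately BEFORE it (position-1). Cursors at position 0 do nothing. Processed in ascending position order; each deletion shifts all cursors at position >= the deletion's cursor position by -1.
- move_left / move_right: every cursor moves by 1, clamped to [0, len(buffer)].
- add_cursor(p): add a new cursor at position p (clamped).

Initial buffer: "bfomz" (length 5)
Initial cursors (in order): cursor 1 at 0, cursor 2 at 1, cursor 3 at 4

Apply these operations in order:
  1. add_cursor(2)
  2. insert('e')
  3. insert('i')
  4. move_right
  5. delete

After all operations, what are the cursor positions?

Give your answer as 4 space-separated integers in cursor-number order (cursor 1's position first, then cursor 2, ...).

After op 1 (add_cursor(2)): buffer="bfomz" (len 5), cursors c1@0 c2@1 c4@2 c3@4, authorship .....
After op 2 (insert('e')): buffer="ebefeomez" (len 9), cursors c1@1 c2@3 c4@5 c3@8, authorship 1.2.4..3.
After op 3 (insert('i')): buffer="eibeifeiomeiz" (len 13), cursors c1@2 c2@5 c4@8 c3@12, authorship 11.22.44..33.
After op 4 (move_right): buffer="eibeifeiomeiz" (len 13), cursors c1@3 c2@6 c4@9 c3@13, authorship 11.22.44..33.
After op 5 (delete): buffer="eieieimei" (len 9), cursors c1@2 c2@4 c4@6 c3@9, authorship 112244.33

Answer: 2 4 9 6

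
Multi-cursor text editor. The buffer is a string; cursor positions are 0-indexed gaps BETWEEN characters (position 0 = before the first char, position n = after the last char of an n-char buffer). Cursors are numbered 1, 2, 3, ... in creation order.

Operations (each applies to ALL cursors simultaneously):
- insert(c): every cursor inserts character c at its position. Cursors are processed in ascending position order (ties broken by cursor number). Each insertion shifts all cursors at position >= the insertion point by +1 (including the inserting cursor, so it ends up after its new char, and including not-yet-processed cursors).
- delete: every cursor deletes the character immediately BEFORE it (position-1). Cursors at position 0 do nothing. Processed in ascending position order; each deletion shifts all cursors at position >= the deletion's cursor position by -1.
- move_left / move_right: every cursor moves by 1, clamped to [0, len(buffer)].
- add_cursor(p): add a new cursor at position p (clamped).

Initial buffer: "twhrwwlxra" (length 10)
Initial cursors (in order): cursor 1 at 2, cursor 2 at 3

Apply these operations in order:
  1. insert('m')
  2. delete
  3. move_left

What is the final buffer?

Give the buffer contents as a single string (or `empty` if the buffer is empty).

Answer: twhrwwlxra

Derivation:
After op 1 (insert('m')): buffer="twmhmrwwlxra" (len 12), cursors c1@3 c2@5, authorship ..1.2.......
After op 2 (delete): buffer="twhrwwlxra" (len 10), cursors c1@2 c2@3, authorship ..........
After op 3 (move_left): buffer="twhrwwlxra" (len 10), cursors c1@1 c2@2, authorship ..........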